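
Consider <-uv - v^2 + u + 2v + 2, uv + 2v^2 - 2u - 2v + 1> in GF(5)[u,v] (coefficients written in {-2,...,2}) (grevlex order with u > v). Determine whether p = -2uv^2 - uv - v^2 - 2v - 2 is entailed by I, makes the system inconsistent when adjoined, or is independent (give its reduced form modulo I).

First compute the reduced Gröbner basis of I by Buchberger's algorithm.
f_1 = -uv - v^2 + u + 2v + 2, LT = uv.
f_2 = uv + 2v^2 - 2u - 2v + 1, LT = uv.

S(f_1,f_2): lcm = uv. S = -v^2 + u + 2.
  reduce S modulo (f_1, f_2):
  remainder -v^2 + u + 2 ≠ 0; add h_3 = -v^2 + u + 2 to the basis.

S(f_1,h_3): lcm = uv^2. S = v^3 + u^2 - uv - 2v^2 + 2u - 2v.
  reduce S modulo (f_1, f_2, h_3):
  remainder u^2 + 1 ≠ 0; add h_4 = u^2 + 1 to the basis.

The other S-polynomials (S(f_2,h_3), S(f_1,h_4), S(f_2,h_4), S(h_3,h_4)) all reduce to 0 modulo the current basis, so we have a Gröbner basis.
Inter-reduce: drop elements whose leading term is divisible by another's, tail-reduce, and make monic.
Reduced Gröbner basis: {u^2 + 1, uv - 2v, v^2 - u - 2}.
Label its elements g_1 = u^2 + 1, g_2 = uv - 2v, g_3 = v^2 - u - 2.

Reduce p = -2uv^2 - uv - v^2 - 2v - 2 modulo G:
  leading term uv^2: subtract (-2v)·g_2 from -2uv^2 - uv - v^2 - 2v - 2 → -uv - 2v - 2
  leading term uv: subtract (-1)·g_2 from -uv - 2v - 2 → v - 2
  leading term v: no divisor's leading term divides it; move v to the remainder.
  leading term 1: no divisor's leading term divides it; move -2 to the remainder.
  normal form = v - 2.
The normal form is nonzero, so p ∉ I. Since p minus its normal form lies in I, I + (p) = I + (r) where r = v - 2; decide whether this ideal is the whole ring.
Run Buchberger on G together with r (pairs among the g_i already reduce to 0 since G is a Gröbner basis):
g_1 = u^2 + 1, LT = u^2.
g_2 = uv - 2v, LT = uv.
g_3 = v^2 - u - 2, LT = v^2.
r = v - 2, LT = v.

S(g_2,r): lcm = uv. S = 2u - 2v.
  reduce S modulo (g_1, g_2, g_3, r):
  remainder 2u + 1 ≠ 0; add m_5 = 2u + 1 to the basis.

The other S-polynomials (S(g_1,g_2), S(g_1,g_3), S(g_1,r), S(g_2,g_3), S(g_3,r), S(g_1,m_5), S(g_2,m_5), S(g_3,m_5), S(r,m_5)) all reduce to 0 modulo the current basis, so we have a Gröbner basis.
Inter-reduce: drop elements whose leading term is divisible by another's, tail-reduce, and make monic.
Reduced Gröbner basis: {u - 2, v - 2}.
The reduced Gröbner basis of I + (p) is {u - 2, v - 2} ≠ {1}, a proper ideal, so the enlarged system stays consistent: p is independent of I, with normal form v - 2.

The remainder on division by a Gröbner basis is unique — it is the normal form.

-2uv^2 - uv - v^2 - 2v - 2 is independent of I; its normal form modulo I is v - 2.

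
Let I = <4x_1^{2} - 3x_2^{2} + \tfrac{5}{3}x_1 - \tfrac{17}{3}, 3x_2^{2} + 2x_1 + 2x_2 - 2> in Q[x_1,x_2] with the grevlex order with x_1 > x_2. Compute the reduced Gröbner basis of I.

G = {x_1^{2} + \tfrac{11}{12}x_1 + \tfrac{1}{2}x_2 - \tfrac{23}{12}, x_2^{2} + \tfrac{2}{3}x_1 + \tfrac{2}{3}x_2 - \tfrac{2}{3}}

f_1 = 4x_1^{2} - 3x_2^{2} + \tfrac{5}{3}x_1 - \tfrac{17}{3}, LT = x_1^{2}.
f_2 = 3x_2^{2} + 2x_1 + 2x_2 - 2, LT = x_2^{2}.

The S-polynomials (S(f_1,f_2)) all reduce to 0 modulo the current basis, so we have a Gröbner basis.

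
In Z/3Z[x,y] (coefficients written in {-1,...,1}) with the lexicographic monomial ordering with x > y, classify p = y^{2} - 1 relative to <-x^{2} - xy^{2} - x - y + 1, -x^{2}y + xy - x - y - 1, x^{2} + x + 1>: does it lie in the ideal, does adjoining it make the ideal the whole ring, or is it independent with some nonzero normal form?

First compute the reduced Gröbner basis of I by Buchberger's algorithm.
f_1 = -x^{2} - xy^{2} - x - y + 1, LT = x^{2}.
f_2 = -x^{2}y + xy - x - y - 1, LT = x^{2}y.
f_3 = x^{2} + x + 1, LT = x^{2}.

S(f_1,f_2): lcm = x^{2}y. S = xy^{3} - xy - x + y^{2} + y - 1.
  leading term xy^{3}: no divisor's leading term divides it; move xy^{3} to the remainder.
  leading term xy: no divisor's leading term divides it; move -xy to the remainder.
  leading term x: no divisor's leading term divides it; move -x to the remainder.
  leading term y^{2}: no divisor's leading term divides it; move y^{2} to the remainder.
  leading term y: no divisor's leading term divides it; move y to the remainder.
  leading term 1: no divisor's leading term divides it; move -1 to the remainder.
  remainder xy^{3} - xy - x + y^{2} + y - 1 ≠ 0; add h_4 = xy^{3} - xy - x + y^{2} + y - 1 to the basis.

S(f_1,f_3): lcm = x^{2}. S = xy^{2} + y + 1.
  leading term xy^{2}: no divisor's leading term divides it; move xy^{2} to the remainder.
  leading term y: no divisor's leading term divides it; move y to the remainder.
  leading term 1: no divisor's leading term divides it; move 1 to the remainder.
  remainder xy^{2} + y + 1 ≠ 0; add h_5 = xy^{2} + y + 1 to the basis.

S(f_2,f_3): lcm = x^{2}y. S = xy + x + 1.
  leading term xy: no divisor's leading term divides it; move xy to the remainder.
  leading term x: no divisor's leading term divides it; move x to the remainder.
  leading term 1: no divisor's leading term divides it; move 1 to the remainder.
  remainder xy + x + 1 ≠ 0; add h_6 = xy + x + 1 to the basis.

S(f_1,h_4): lcm = x^{2}y^{3}. S = x^{2}y + x^{2} + xy^{5} + xy^{3} - xy^{2} - xy + x + y^{4} - y^{3}.
  leading term x^{2}y: subtract (-y)·f_1 from x^{2}y + x^{2} + xy^{5} + xy^{3} - xy^{2} - xy + x + y^{4} - y^{3} → x^{2} + xy^{5} - xy^{2} + xy + x + y^{4} - y^{3} - y^{2} + y
  leading term x^{2}: subtract (-1)·f_1 from x^{2} + xy^{5} - xy^{2} + xy + x + y^{4} - y^{3} - y^{2} + y → xy^{5} + xy^{2} + xy + y^{4} - y^{3} - y^{2} + 1
  leading term xy^{5}: subtract (y^{2})·h_4 from xy^{5} + xy^{2} + xy + y^{4} - y^{3} - y^{2} + 1 → xy^{3} - xy^{2} + xy + y^{3} + 1
  leading term xy^{3}: subtract (1)·h_4 from xy^{3} - xy^{2} + xy + y^{3} + 1 → -xy^{2} - xy + x + y^{3} - y^{2} - y - 1
  leading term xy^{2}: subtract (-1)·h_5 from -xy^{2} - xy + x + y^{3} - y^{2} - y - 1 → -xy + x + y^{3} - y^{2}
  leading term xy: subtract (-1)·h_6 from -xy + x + y^{3} - y^{2} → -x + y^{3} - y^{2} + 1
  leading term x: no divisor's leading term divides it; move -x to the remainder.
  leading term y^{3}: no divisor's leading term divides it; move y^{3} to the remainder.
  leading term y^{2}: no divisor's leading term divides it; move -y^{2} to the remainder.
  leading term 1: no divisor's leading term divides it; move 1 to the remainder.
  remainder -x + y^{3} - y^{2} + 1 ≠ 0; add h_7 = -x + y^{3} - y^{2} + 1 to the basis.

S(f_3,h_4): lcm = x^{2}y^{3}. S = x^{2}y + x^{2} + xy^{3} - xy^{2} - xy + x + y^{3}.
  leading term x^{2}y: subtract (-y)·f_1 from x^{2}y + x^{2} + xy^{3} - xy^{2} - xy + x + y^{3} → x^{2} - xy^{2} + xy + x + y^{3} - y^{2} + y
  leading term x^{2}: subtract (-1)·f_1 from x^{2} - xy^{2} + xy + x + y^{3} - y^{2} + y → xy^{2} + xy + y^{3} - y^{2} + 1
  leading term xy^{2}: subtract (1)·h_5 from xy^{2} + xy + y^{3} - y^{2} + 1 → xy + y^{3} - y^{2} - y
  leading term xy: subtract (1)·h_6 from xy + y^{3} - y^{2} - y → -x + y^{3} - y^{2} - y - 1
  leading term x: subtract (1)·h_7 from -x + y^{3} - y^{2} - y - 1 → -y + 1
  leading term y: no divisor's leading term divides it; move -y to the remainder.
  leading term 1: no divisor's leading term divides it; move 1 to the remainder.
  remainder -y + 1 ≠ 0; add h_8 = -y + 1 to the basis.

The other S-polynomials (S(f_2,h_4), S(f_1,h_5), S(f_2,h_5), S(f_3,h_5), S(h_4,h_5), S(f_1,h_6), S(f_2,h_6), S(f_3,h_6), S(h_4,h_6), S(h_5,h_6), S(f_1,h_7), S(f_2,h_7), S(f_3,h_7), S(h_4,h_7), S(h_5,h_7), S(h_6,h_7), S(f_1,h_8), S(f_2,h_8), S(f_3,h_8), S(h_4,h_8), S(h_5,h_8), S(h_6,h_8), S(h_7,h_8)) all reduce to 0 modulo the current basis, so we have a Gröbner basis.
Inter-reduce: drop elements whose leading term is divisible by another's, tail-reduce, and make monic.
Reduced Gröbner basis: {x - 1, y - 1}.
Label its elements g_1 = x - 1, g_2 = y - 1.

Reduce p = y^{2} - 1 modulo G:
  leading term y^{2}: subtract (y)·g_2 from y^{2} - 1 → y - 1
  leading term y: subtract (1)·g_2 from y - 1 → 0
  normal form = 0.
Since the normal form is 0, p ∈ I.

Ideal membership is decidable via reduction modulo a Gröbner basis.

y^{2} - 1 lies in I (it reduces to 0).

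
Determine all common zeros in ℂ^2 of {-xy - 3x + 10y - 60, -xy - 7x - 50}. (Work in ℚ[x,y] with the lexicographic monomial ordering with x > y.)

Compute a lex Gröbner basis by Buchberger's algorithm.
f_1 = -xy - 3x + 10y - 60, LT = xy.
f_2 = -xy - 7x - 50, LT = xy.

S(f_1,f_2): lcm = xy. S = -4x - 10y + 10.
  leading term x: no divisor's leading term divides it; move -4x to the remainder.
  leading term y: no divisor's leading term divides it; move -10y to the remainder.
  leading term 1: no divisor's leading term divides it; move 10 to the remainder.
  remainder -4x - 10y + 10 ≠ 0; add h_3 = -4x - 10y + 10 to the basis.

S(f_1,h_3): lcm = xy. S = 3x - 5/2y² - 15/2y + 60.
  leading term x: subtract (-¾)·h_3 from 3x - 5/2y² - 15/2y + 60 → -5/2y² - 15y + 135/2
  leading term y²: no divisor's leading term divides it; move -5/2y² to the remainder.
  leading term y: no divisor's leading term divides it; move -15y to the remainder.
  leading term 1: no divisor's leading term divides it; move 135/2 to the remainder.
  remainder -5/2y² - 15y + 135/2 ≠ 0; add h_4 = -5/2y² - 15y + 135/2 to the basis.

The other S-polynomials (S(f_2,h_3), S(f_1,h_4), S(f_2,h_4), S(h_3,h_4)) all reduce to 0 modulo the current basis, so we have a Gröbner basis.
Inter-reduce: drop elements whose leading term is divisible by another's, tail-reduce, and make monic.
Reduced Gröbner basis: {x + 5/2y - 5/2, y² + 6y - 27}.

Since the basis is lex-ordered, y² + 6y - 27 is univariate in y. Its roots are {-9, 3}. Back-substituting each root into the other basis elements fixes the other coordinates.
  y = -9: the earlier basis element becomes x - 25 = 0, giving x = 25 — point (25, -9).
  y = 3: the earlier basis element becomes x + 5 = 0, giving x = -5 — point (-5, 3).
Substituting each solution back into the original system confirms all equations vanish.

{(25, -9), (-5, 3)}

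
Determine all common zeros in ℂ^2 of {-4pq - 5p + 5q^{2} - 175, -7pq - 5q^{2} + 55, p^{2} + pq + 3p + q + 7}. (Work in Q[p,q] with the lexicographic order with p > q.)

{(-2, 5)}

Compute a lex Gröbner basis by Buchberger's algorithm.
f_1 = -4pq - 5p + 5q^{2} - 175, LT = pq.
f_2 = -7pq - 5q^{2} + 55, LT = pq.
f_3 = p^{2} + pq + 3p + q + 7, LT = p^{2}.

S(f_1,f_2): lcm = pq. S = \tfrac{5}{4}p - \tfrac{55}{28}q^{2} + \tfrac{1445}{28}.
  leading term p: no divisor's leading term divides it; move \tfrac{5}{4}p to the remainder.
  leading term q^{2}: no divisor's leading term divides it; move -\tfrac{55}{28}q^{2} to the remainder.
  leading term 1: no divisor's leading term divides it; move \tfrac{1445}{28} to the remainder.
  remainder \tfrac{5}{4}p - \tfrac{55}{28}q^{2} + \tfrac{1445}{28} ≠ 0; add h_4 = \tfrac{5}{4}p - \tfrac{55}{28}q^{2} + \tfrac{1445}{28} to the basis.

S(f_1,f_3): lcm = p^{2}q. S = \tfrac{5}{4}p^{2} - \tfrac{9}{4}pq^{2} - 3pq + \tfrac{175}{4}p - q^{2} - 7q.
  leading term p^{2}: subtract (\tfrac{5}{4})·f_3 from \tfrac{5}{4}p^{2} - \tfrac{9}{4}pq^{2} - 3pq + \tfrac{175}{4}p - q^{2} - 7q → -\tfrac{9}{4}pq^{2} - \tfrac{17}{4}pq + 40p - q^{2} - \tfrac{33}{4}q - \tfrac{35}{4}
  leading term pq^{2}: subtract (\tfrac{9}{16}q)·f_1 from -\tfrac{9}{4}pq^{2} - \tfrac{17}{4}pq + 40p - q^{2} - \tfrac{33}{4}q - \tfrac{35}{4} → -\tfrac{23}{16}pq + 40p - \tfrac{45}{16}q^{3} - q^{2} + \tfrac{1443}{16}q - \tfrac{35}{4}
  leading term pq: subtract (\tfrac{23}{64})·f_1 from -\tfrac{23}{16}pq + 40p - \tfrac{45}{16}q^{3} - q^{2} + \tfrac{1443}{16}q - \tfrac{35}{4} → \tfrac{2675}{64}p - \tfrac{45}{16}q^{3} - \tfrac{179}{64}q^{2} + \tfrac{1443}{16}q + \tfrac{3465}{64}
  leading term p: subtract (\tfrac{535}{16})·h_4 from \tfrac{2675}{64}p - \tfrac{45}{16}q^{3} - \tfrac{179}{64}q^{2} + \tfrac{1443}{16}q + \tfrac{3465}{64} → -\tfrac{45}{16}q^{3} + \tfrac{7043}{112}q^{2} + \tfrac{1443}{16}q - \tfrac{187205}{112}
  leading term q^{3}: no divisor's leading term divides it; move -\tfrac{45}{16}q^{3} to the remainder.
  leading term q^{2}: no divisor's leading term divides it; move \tfrac{7043}{112}q^{2} to the remainder.
  leading term q: no divisor's leading term divides it; move \tfrac{1443}{16}q to the remainder.
  leading term 1: no divisor's leading term divides it; move -\tfrac{187205}{112} to the remainder.
  remainder -\tfrac{45}{16}q^{3} + \tfrac{7043}{112}q^{2} + \tfrac{1443}{16}q - \tfrac{187205}{112} ≠ 0; add h_5 = -\tfrac{45}{16}q^{3} + \tfrac{7043}{112}q^{2} + \tfrac{1443}{16}q - \tfrac{187205}{112} to the basis.

S(f_2,f_3): lcm = p^{2}q. S = -\tfrac{2}{7}pq^{2} - 3pq - \tfrac{55}{7}p - q^{2} - 7q.
  leading term pq^{2}: subtract (\tfrac{1}{14}q)·f_1 from -\tfrac{2}{7}pq^{2} - 3pq - \tfrac{55}{7}p - q^{2} - 7q → -\tfrac{37}{14}pq - \tfrac{55}{7}p - \tfrac{5}{14}q^{3} - q^{2} + \tfrac{11}{2}q
  leading term pq: subtract (\tfrac{37}{56})·f_1 from -\tfrac{37}{14}pq - \tfrac{55}{7}p - \tfrac{5}{14}q^{3} - q^{2} + \tfrac{11}{2}q → -\tfrac{255}{56}p - \tfrac{5}{14}q^{3} - \tfrac{241}{56}q^{2} + \tfrac{11}{2}q + \tfrac{925}{8}
  leading term p: subtract (-\tfrac{51}{14})·h_4 from -\tfrac{255}{56}p - \tfrac{5}{14}q^{3} - \tfrac{241}{56}q^{2} + \tfrac{11}{2}q + \tfrac{925}{8} → -\tfrac{5}{14}q^{3} - \tfrac{1123}{98}q^{2} + \tfrac{11}{2}q + \tfrac{29755}{98}
  leading term q^{3}: subtract (\tfrac{8}{63})·h_5 from -\tfrac{5}{14}q^{3} - \tfrac{1123}{98}q^{2} + \tfrac{11}{2}q + \tfrac{29755}{98} → -\tfrac{175}{9}q^{2} - \tfrac{125}{21}q + \tfrac{32500}{63}
  leading term q^{2}: no divisor's leading term divides it; move -\tfrac{175}{9}q^{2} to the remainder.
  leading term q: no divisor's leading term divides it; move -\tfrac{125}{21}q to the remainder.
  leading term 1: no divisor's leading term divides it; move \tfrac{32500}{63} to the remainder.
  remainder -\tfrac{175}{9}q^{2} - \tfrac{125}{21}q + \tfrac{32500}{63} ≠ 0; add h_6 = -\tfrac{175}{9}q^{2} - \tfrac{125}{21}q + \tfrac{32500}{63} to the basis.

S(f_1,h_4): lcm = pq. S = \tfrac{5}{4}p + \tfrac{11}{7}q^{3} - \tfrac{5}{4}q^{2} - \tfrac{289}{7}q + \tfrac{175}{4}.
  leading term p: subtract (1)·h_4 from \tfrac{5}{4}p + \tfrac{11}{7}q^{3} - \tfrac{5}{4}q^{2} - \tfrac{289}{7}q + \tfrac{175}{4} → \tfrac{11}{7}q^{3} + \tfrac{5}{7}q^{2} - \tfrac{289}{7}q - \tfrac{55}{7}
  leading term q^{3}: subtract (-\tfrac{176}{315})·h_5 from \tfrac{11}{7}q^{3} + \tfrac{5}{7}q^{2} - \tfrac{289}{7}q - \tfrac{55}{7} → \tfrac{79048}{2205}q^{2} + \tfrac{956}{105}q - \tfrac{415316}{441}
  leading term q^{2}: subtract (-\tfrac{79048}{42875})·h_6 from \tfrac{79048}{2205}q^{2} + \tfrac{956}{105}q - \tfrac{415316}{441} → -\tfrac{22444}{12005}q + \tfrac{22444}{2401}
  leading term q: no divisor's leading term divides it; move -\tfrac{22444}{12005}q to the remainder.
  leading term 1: no divisor's leading term divides it; move \tfrac{22444}{2401} to the remainder.
  remainder -\tfrac{22444}{12005}q + \tfrac{22444}{2401} ≠ 0; add h_7 = -\tfrac{22444}{12005}q + \tfrac{22444}{2401} to the basis.

The other S-polynomials (S(f_2,h_4), S(f_3,h_4), S(f_1,h_5), S(f_2,h_5), S(f_3,h_5), S(h_4,h_5), S(f_1,h_6), S(f_2,h_6), S(f_3,h_6), S(h_4,h_6), S(h_5,h_6), S(f_1,h_7), S(f_2,h_7), S(f_3,h_7), S(h_4,h_7), S(h_5,h_7), S(h_6,h_7)) all reduce to 0 modulo the current basis, so we have a Gröbner basis.
Inter-reduce: drop elements whose leading term is divisible by another's, tail-reduce, and make monic.
Reduced Gröbner basis: {p + 2, q - 5}.

The lex basis is triangular: the last element involves only q. Solving q - 5 = 0 gives q ∈ {5}; substituting each value into the earlier elements determines the remaining variables.
  q = 5: the earlier basis element becomes p + 2 = 0, giving p = -2 — point (-2, 5).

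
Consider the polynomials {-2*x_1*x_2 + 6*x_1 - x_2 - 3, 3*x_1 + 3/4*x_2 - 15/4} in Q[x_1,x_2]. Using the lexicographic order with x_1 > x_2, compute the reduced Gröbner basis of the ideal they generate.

G = {x_1 + 1/4*x_2 - 5/4, x_2**2 - 10*x_2 + 9}

f_1 = -2*x_1*x_2 + 6*x_1 - x_2 - 3, LT = x_1*x_2.
f_2 = 3*x_1 + 3/4*x_2 - 15/4, LT = x_1.

S(f_1,f_2): lcm = x_1*x_2. S = -3*x_1 - 1/4*x_2**2 + 7/4*x_2 + 3/2.
  leading term x_1: subtract (-1)·f_2 from -3*x_1 - 1/4*x_2**2 + 7/4*x_2 + 3/2 → -1/4*x_2**2 + 5/2*x_2 - 9/4
  leading term x_2**2: no divisor's leading term divides it; move -1/4*x_2**2 to the remainder.
  leading term x_2: no divisor's leading term divides it; move 5/2*x_2 to the remainder.
  leading term 1: no divisor's leading term divides it; move -9/4 to the remainder.
  remainder -1/4*x_2**2 + 5/2*x_2 - 9/4 ≠ 0; add g_3 = -1/4*x_2**2 + 5/2*x_2 - 9/4 to the basis.

The other S-polynomials (S(f_1,g_3), S(f_2,g_3)) all reduce to 0 modulo the current basis, so we have a Gröbner basis.
Inter-reduce: drop elements whose leading term is divisible by another's, tail-reduce, and make monic.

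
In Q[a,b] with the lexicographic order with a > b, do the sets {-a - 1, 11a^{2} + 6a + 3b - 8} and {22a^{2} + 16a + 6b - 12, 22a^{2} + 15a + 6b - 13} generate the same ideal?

Yes, the ideals are equal.

Equality of ideals is decidable: compute both reduced Gröbner bases (unique for the ordering) and check whether they agree.
Buchberger on the first generating set:
f_1 = -a - 1, LT = a.
f_2 = 11a^{2} + 6a + 3b - 8, LT = a^{2}.

S(f_1,f_2): lcm = a^{2}. S = \tfrac{5}{11}a - \tfrac{3}{11}b + \tfrac{8}{11}.
  reduce S modulo (f_1, f_2):
  remainder -\tfrac{3}{11}b + \tfrac{3}{11} ≠ 0; add g_3 = -\tfrac{3}{11}b + \tfrac{3}{11} to the basis.

The other S-polynomials (S(f_1,g_3), S(f_2,g_3)) all reduce to 0 modulo the current basis, so we have a Gröbner basis.
Inter-reduce: drop elements whose leading term is divisible by another's, tail-reduce, and make monic.
Reduced Gröbner basis: {a + 1, b - 1}.

Buchberger on the second generating set:
h_1 = 22a^{2} + 16a + 6b - 12, LT = a^{2}.
h_2 = 22a^{2} + 15a + 6b - 13, LT = a^{2}.

S(h_1,h_2): lcm = a^{2}. S = \tfrac{1}{22}a + \tfrac{1}{22}.
  reduce S modulo (h_1, h_2):
  remainder \tfrac{1}{22}a + \tfrac{1}{22} ≠ 0; add k_3 = \tfrac{1}{22}a + \tfrac{1}{22} to the basis.

S(h_1,k_3): lcm = a^{2}. S = -\tfrac{3}{11}a + \tfrac{3}{11}b - \tfrac{6}{11}.
  reduce S modulo (h_1, h_2, k_3):
  remainder \tfrac{3}{11}b - \tfrac{3}{11} ≠ 0; add k_4 = \tfrac{3}{11}b - \tfrac{3}{11} to the basis.

The other S-polynomials (S(h_2,k_3), S(h_1,k_4), S(h_2,k_4), S(k_3,k_4)) all reduce to 0 modulo the current basis, so we have a Gröbner basis.
Inter-reduce: drop elements whose leading term is divisible by another's, tail-reduce, and make monic.
Reduced Gröbner basis: {a + 1, b - 1}.

Same reduced basis, so the two generating sets span the same ideal.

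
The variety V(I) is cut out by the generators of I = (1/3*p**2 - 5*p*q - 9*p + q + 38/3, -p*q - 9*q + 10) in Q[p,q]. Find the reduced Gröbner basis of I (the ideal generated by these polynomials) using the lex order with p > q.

G = {p + 69/5*q**2 + 106/5*q - 36, q**3 + 106/69*q**2 - 75/23*q + 50/69}

f_1 = 1/3*p**2 - 5*p*q - 9*p + q + 38/3, LT = p**2.
f_2 = -p*q - 9*q + 10, LT = p*q.

S(f_1,f_2): lcm = p**2*q. S = -15*p*q**2 - 36*p*q + 10*p + 3*q**2 + 38*q.
  leading term p*q**2: subtract (15*q)·f_2 from -15*p*q**2 - 36*p*q + 10*p + 3*q**2 + 38*q → -36*p*q + 10*p + 138*q**2 - 112*q
  leading term p*q: subtract (36)·f_2 from -36*p*q + 10*p + 138*q**2 - 112*q → 10*p + 138*q**2 + 212*q - 360
  leading term p: no divisor's leading term divides it; move 10*p to the remainder.
  leading term q**2: no divisor's leading term divides it; move 138*q**2 to the remainder.
  leading term q: no divisor's leading term divides it; move 212*q to the remainder.
  leading term 1: no divisor's leading term divides it; move -360 to the remainder.
  remainder 10*p + 138*q**2 + 212*q - 360 ≠ 0; add g_3 = 10*p + 138*q**2 + 212*q - 360 to the basis.

S(f_2,g_3): lcm = p*q. S = -69/5*q**3 - 106/5*q**2 + 45*q - 10.
  leading term q**3: no divisor's leading term divides it; move -69/5*q**3 to the remainder.
  leading term q**2: no divisor's leading term divides it; move -106/5*q**2 to the remainder.
  leading term q: no divisor's leading term divides it; move 45*q to the remainder.
  leading term 1: no divisor's leading term divides it; move -10 to the remainder.
  remainder -69/5*q**3 - 106/5*q**2 + 45*q - 10 ≠ 0; add g_4 = -69/5*q**3 - 106/5*q**2 + 45*q - 10 to the basis.

The other S-polynomials (S(f_1,g_3), S(f_1,g_4), S(f_2,g_4), S(g_3,g_4)) all reduce to 0 modulo the current basis, so we have a Gröbner basis.
Inter-reduce: drop elements whose leading term is divisible by another's, tail-reduce, and make monic.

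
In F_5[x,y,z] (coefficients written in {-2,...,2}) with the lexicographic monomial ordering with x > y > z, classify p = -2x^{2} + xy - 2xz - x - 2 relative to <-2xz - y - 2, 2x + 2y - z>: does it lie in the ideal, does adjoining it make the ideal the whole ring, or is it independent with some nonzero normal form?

First compute the reduced Gröbner basis of I by Buchberger's algorithm.
f_1 = -2xz - y - 2, LT = xz.
f_2 = 2x + 2y - z, LT = x.

S(f_1,f_2): lcm = xz. S = -yz - 2y - 2z^{2} + 1.
  reduce S modulo (f_1, f_2):
  remainder -yz - 2y - 2z^{2} + 1 ≠ 0; add h_3 = -yz - 2y - 2z^{2} + 1 to the basis.

The other S-polynomials (S(f_1,h_3), S(f_2,h_3)) all reduce to 0 modulo the current basis, so we have a Gröbner basis.
Inter-reduce: drop elements whose leading term is divisible by another's, tail-reduce, and make monic.
Reduced Gröbner basis: {x + y + 2z, yz + 2y + 2z^{2} - 1}.
Label its elements g_1 = x + y + 2z, g_2 = yz + 2y + 2z^{2} - 1.

Reduce p = -2x^{2} + xy - 2xz - x - 2 modulo G:
  leading term x^{2}: subtract (-2x)·g_1 from -2x^{2} + xy - 2xz - x - 2 → -2xy + 2xz - x - 2
  leading term xy: subtract (-2y)·g_1 from -2xy + 2xz - x - 2 → 2xz - x + 2y^{2} - yz - 2
  leading term xz: subtract (2z)·g_1 from 2xz - x + 2y^{2} - yz - 2 → -x + 2y^{2} + 2yz + z^{2} - 2
  leading term x: subtract (-1)·g_1 from -x + 2y^{2} + 2yz + z^{2} - 2 → 2y^{2} + 2yz + y + z^{2} + 2z - 2
  leading term y^{2}: no divisor's leading term divides it; move 2y^{2} to the remainder.
  leading term yz: subtract (2)·g_2 from 2yz + y + z^{2} + 2z - 2 → 2y + 2z^{2} + 2z
  leading term y: no divisor's leading term divides it; move 2y to the remainder.
  leading term z^{2}: no divisor's leading term divides it; move 2z^{2} to the remainder.
  leading term z: no divisor's leading term divides it; move 2z to the remainder.
  normal form = 2y^{2} + 2y + 2z^{2} + 2z.
The normal form is nonzero, so p ∉ I. Since p minus its normal form lies in I, I + (p) = I + (r) where r = 2y^{2} + 2y + 2z^{2} + 2z; decide whether this ideal is the whole ring.
Run Buchberger on G together with r (pairs among the g_i already reduce to 0 since G is a Gröbner basis):
g_1 = x + y + 2z, LT = x.
g_2 = yz + 2y + 2z^{2} - 1, LT = yz.
r = 2y^{2} + 2y + 2z^{2} + 2z, LT = y^{2}.

S(g_2,r): lcm = y^{2}z. S = 2y^{2} + 2yz^{2} - yz - y - z^{3} - z^{2}.
  reduce S modulo (g_1, g_2, r):
  remainder 2y + 2z^{2} ≠ 0; add m_4 = 2y + 2z^{2} to the basis.

S(g_2,m_4): lcm = yz. S = 2y - z^{3} + 2z^{2} - 1.
  reduce S modulo (g_1, g_2, r, m_4):
  remainder -z^{3} - 1 ≠ 0; add m_5 = -z^{3} - 1 to the basis.

The other S-polynomials (S(g_1,g_2), S(g_1,r), S(g_1,m_4), S(r,m_4), S(g_1,m_5), S(g_2,m_5), S(r,m_5), S(m_4,m_5)) all reduce to 0 modulo the current basis, so we have a Gröbner basis.
Inter-reduce: drop elements whose leading term is divisible by another's, tail-reduce, and make monic.
Reduced Gröbner basis: {x - z^{2} + 2z, y + z^{2}, z^{3} + 1}.
The reduced Gröbner basis of I + (p) is {x - z^{2} + 2z, y + z^{2}, z^{3} + 1} ≠ {1}, a proper ideal, so the enlarged system stays consistent: p is independent of I, with normal form 2y^{2} + 2y + 2z^{2} + 2z.

The remainder on division by a Gröbner basis is unique — it is the normal form.

-2x^{2} + xy - 2xz - x - 2 is independent of I; its normal form modulo I is 2y^{2} + 2y + 2z^{2} + 2z.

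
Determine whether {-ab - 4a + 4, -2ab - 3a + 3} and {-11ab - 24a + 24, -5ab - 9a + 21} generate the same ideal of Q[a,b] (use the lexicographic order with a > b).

For a fixed monomial order, each ideal has a unique reduced Gröbner basis; comparing bases decides equality.
Buchberger on the first generating set:
f_1 = -ab - 4a + 4, LT = ab.
f_2 = -2ab - 3a + 3, LT = ab.

S(f_1,f_2): lcm = ab. S = \tfrac{5}{2}a - \tfrac{5}{2}.
  leading term a: no divisor's leading term divides it; move \tfrac{5}{2}a to the remainder.
  leading term 1: no divisor's leading term divides it; move -\tfrac{5}{2} to the remainder.
  remainder \tfrac{5}{2}a - \tfrac{5}{2} ≠ 0; add g_3 = \tfrac{5}{2}a - \tfrac{5}{2} to the basis.

S(f_1,g_3): lcm = ab. S = 4a + b - 4.
  leading term a: subtract (\tfrac{8}{5})·g_3 from 4a + b - 4 → b
  leading term b: no divisor's leading term divides it; move b to the remainder.
  remainder b ≠ 0; add g_4 = b to the basis.

S(f_2,g_3): lcm = ab. S = \tfrac{3}{2}a + b - \tfrac{3}{2}.
  leading term a: subtract (\tfrac{3}{5})·g_3 from \tfrac{3}{2}a + b - \tfrac{3}{2} → b
  leading term b: subtract (1)·g_4 from b → 0
  remainder 0.

S(f_1,g_4): lcm = ab. S = 4a - 4.
  leading term a: subtract (\tfrac{8}{5})·g_3 from 4a - 4 → 0
  remainder 0.

S(f_2,g_4): lcm = ab. S = \tfrac{3}{2}a - \tfrac{3}{2}.
  leading term a: subtract (\tfrac{3}{5})·g_3 from \tfrac{3}{2}a - \tfrac{3}{2} → 0
  remainder 0.

S(g_3,g_4): leading monomials are coprime, so the S-polynomial reduces to 0 (Buchberger's first criterion).
Every S-polynomial of the final basis reduces to 0, so we have a Gröbner basis.
Inter-reduce: drop elements whose leading term is divisible by another's, tail-reduce, and make monic.
Reduced Gröbner basis: {a - 1, b}.

Buchberger on the second generating set:
h_1 = -11ab - 24a + 24, LT = ab.
h_2 = -5ab - 9a + 21, LT = ab.

S(h_1,h_2): lcm = ab. S = \tfrac{21}{55}a + \tfrac{111}{55}.
  leading term a: no divisor's leading term divides it; move \tfrac{21}{55}a to the remainder.
  leading term 1: no divisor's leading term divides it; move \tfrac{111}{55} to the remainder.
  remainder \tfrac{21}{55}a + \tfrac{111}{55} ≠ 0; add k_3 = \tfrac{21}{55}a + \tfrac{111}{55} to the basis.

S(h_1,k_3): lcm = ab. S = \tfrac{24}{11}a - \tfrac{37}{7}b - \tfrac{24}{11}.
  leading term a: subtract (\tfrac{40}{7})·k_3 from \tfrac{24}{11}a - \tfrac{37}{7}b - \tfrac{24}{11} → -\tfrac{37}{7}b - \tfrac{96}{7}
  leading term b: no divisor's leading term divides it; move -\tfrac{37}{7}b to the remainder.
  leading term 1: no divisor's leading term divides it; move -\tfrac{96}{7} to the remainder.
  remainder -\tfrac{37}{7}b - \tfrac{96}{7} ≠ 0; add k_4 = -\tfrac{37}{7}b - \tfrac{96}{7} to the basis.

S(h_2,k_3): lcm = ab. S = \tfrac{9}{5}a - \tfrac{37}{7}b - \tfrac{21}{5}.
  leading term a: subtract (\tfrac{33}{7})·k_3 from \tfrac{9}{5}a - \tfrac{37}{7}b - \tfrac{21}{5} → -\tfrac{37}{7}b - \tfrac{96}{7}
  leading term b: subtract (1)·k_4 from -\tfrac{37}{7}b - \tfrac{96}{7} → 0
  remainder 0.

S(h_1,k_4): lcm = ab. S = -\tfrac{168}{407}a - \tfrac{24}{11}.
  leading term a: subtract (-\tfrac{40}{37})·k_3 from -\tfrac{168}{407}a - \tfrac{24}{11} → 0
  remainder 0.

S(h_2,k_4): lcm = ab. S = -\tfrac{147}{185}a - \tfrac{21}{5}.
  leading term a: subtract (-\tfrac{77}{37})·k_3 from -\tfrac{147}{185}a - \tfrac{21}{5} → 0
  remainder 0.

S(k_3,k_4): leading monomials are coprime, so the S-polynomial reduces to 0 (Buchberger's first criterion).
Every S-polynomial of the final basis reduces to 0, so we have a Gröbner basis.
Inter-reduce: drop elements whose leading term is divisible by another's, tail-reduce, and make monic.
Reduced Gröbner basis: {a + \tfrac{37}{7}, b + \tfrac{96}{37}}.

The bases are distinct; the ideals are different.

No, the ideals differ.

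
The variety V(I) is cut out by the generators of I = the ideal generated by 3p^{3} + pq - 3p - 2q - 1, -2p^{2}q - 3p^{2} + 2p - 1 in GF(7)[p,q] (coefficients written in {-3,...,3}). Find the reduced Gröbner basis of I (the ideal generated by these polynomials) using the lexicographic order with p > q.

G = {p - 2q^{4} + 2q^{3} + q - 3, q^{5} - q^{4} + 3q^{3} + q^{2} - 3}

f_1 = 3p^{3} + pq - 3p - 2q - 1, LT = p^{3}.
f_2 = -2p^{2}q - 3p^{2} + 2p - 1, LT = p^{2}q.

S(f_1,f_2): lcm = p^{3}q. S = 2p^{3} + p^{2} - 2pq^{2} - pq + 3p - 3q^{2} + 2q.
  leading term p^{3}: subtract (3)·f_1 from 2p^{3} + p^{2} - 2pq^{2} - pq + 3p - 3q^{2} + 2q → p^{2} - 2pq^{2} + 3pq - 2p - 3q^{2} + q + 3
  leading term p^{2}: no divisor's leading term divides it; move p^{2} to the remainder.
  leading term pq^{2}: no divisor's leading term divides it; move -2pq^{2} to the remainder.
  leading term pq: no divisor's leading term divides it; move 3pq to the remainder.
  leading term p: no divisor's leading term divides it; move -2p to the remainder.
  leading term q^{2}: no divisor's leading term divides it; move -3q^{2} to the remainder.
  leading term q: no divisor's leading term divides it; move q to the remainder.
  leading term 1: no divisor's leading term divides it; move 3 to the remainder.
  remainder p^{2} - 2pq^{2} + 3pq - 2p - 3q^{2} + q + 3 ≠ 0; add g_3 = p^{2} - 2pq^{2} + 3pq - 2p - 3q^{2} + q + 3 to the basis.

S(f_1,g_3): lcm = p^{3}. S = 2p^{2}q^{2} - 3p^{2}q + 2p^{2} + 3pq^{2} - 3pq + 3p - 3q + 2.
  leading term p^{2}q^{2}: subtract (-q)·f_2 from 2p^{2}q^{2} - 3p^{2}q + 2p^{2} + 3pq^{2} - 3pq + 3p - 3q + 2 → p^{2}q + 2p^{2} + 3pq^{2} - pq + 3p + 3q + 2
  leading term p^{2}q: subtract (3)·f_2 from p^{2}q + 2p^{2} + 3pq^{2} - pq + 3p + 3q + 2 → -3p^{2} + 3pq^{2} - pq - 3p + 3q - 2
  leading term p^{2}: subtract (-3)·g_3 from -3p^{2} + 3pq^{2} - pq - 3p + 3q - 2 → -3pq^{2} + pq - 2p - 2q^{2} - q
  leading term pq^{2}: no divisor's leading term divides it; move -3pq^{2} to the remainder.
  leading term pq: no divisor's leading term divides it; move pq to the remainder.
  leading term p: no divisor's leading term divides it; move -2p to the remainder.
  leading term q^{2}: no divisor's leading term divides it; move -2q^{2} to the remainder.
  leading term q: no divisor's leading term divides it; move -q to the remainder.
  remainder -3pq^{2} + pq - 2p - 2q^{2} - q ≠ 0; add g_4 = -3pq^{2} + pq - 2p - 2q^{2} - q to the basis.

S(f_2,g_3): lcm = p^{2}q. S = -2p^{2} + 2pq^{3} - 3pq^{2} + 2pq - p + 3q^{3} - q^{2} - 3q - 3.
  leading term p^{2}: subtract (-2)·g_3 from -2p^{2} + 2pq^{3} - 3pq^{2} + 2pq - p + 3q^{3} - q^{2} - 3q - 3 → 2pq^{3} + pq + 2p + 3q^{3} - q + 3
  leading term pq^{3}: subtract (-3q)·g_4 from 2pq^{3} + pq + 2p + 3q^{3} - q + 3 → 3pq^{2} + 2pq + 2p - 3q^{3} - 3q^{2} - q + 3
  leading term pq^{2}: subtract (-1)·g_4 from 3pq^{2} + 2pq + 2p - 3q^{3} - 3q^{2} - q + 3 → 3pq - 3q^{3} + 2q^{2} - 2q + 3
  leading term pq: no divisor's leading term divides it; move 3pq to the remainder.
  leading term q^{3}: no divisor's leading term divides it; move -3q^{3} to the remainder.
  leading term q^{2}: no divisor's leading term divides it; move 2q^{2} to the remainder.
  leading term q: no divisor's leading term divides it; move -2q to the remainder.
  leading term 1: no divisor's leading term divides it; move 3 to the remainder.
  remainder 3pq - 3q^{3} + 2q^{2} - 2q + 3 ≠ 0; add g_5 = 3pq - 3q^{3} + 2q^{2} - 2q + 3 to the basis.

S(g_3,g_4): lcm = p^{2}q^{2}. S = -2p^{2}q - 3p^{2} - 2pq^{4} + 3pq^{3} + 2pq^{2} + 2pq - 3q^{4} + q^{3} + 3q^{2}.
  leading term p^{2}q: subtract (1)·f_2 from -2p^{2}q - 3p^{2} - 2pq^{4} + 3pq^{3} + 2pq^{2} + 2pq - 3q^{4} + q^{3} + 3q^{2} → -2pq^{4} + 3pq^{3} + 2pq^{2} + 2pq - 2p - 3q^{4} + q^{3} + 3q^{2} + 1
  leading term pq^{4}: subtract (3q^{2})·g_4 from -2pq^{4} + 3pq^{3} + 2pq^{2} + 2pq - 2p - 3q^{4} + q^{3} + 3q^{2} + 1 → pq^{2} + 2pq - 2p + 3q^{4} - 3q^{3} + 3q^{2} + 1
  leading term pq^{2}: subtract (2)·g_4 from pq^{2} + 2pq - 2p + 3q^{4} - 3q^{3} + 3q^{2} + 1 → 2p + 3q^{4} - 3q^{3} + 2q + 1
  leading term p: no divisor's leading term divides it; move 2p to the remainder.
  leading term q^{4}: no divisor's leading term divides it; move 3q^{4} to the remainder.
  leading term q^{3}: no divisor's leading term divides it; move -3q^{3} to the remainder.
  leading term q: no divisor's leading term divides it; move 2q to the remainder.
  leading term 1: no divisor's leading term divides it; move 1 to the remainder.
  remainder 2p + 3q^{4} - 3q^{3} + 2q + 1 ≠ 0; add g_6 = 2p + 3q^{4} - 3q^{3} + 2q + 1 to the basis.

S(f_2,g_6): lcm = p^{2}q. S = -2p^{2} + 2pq^{5} - 2pq^{4} - pq^{2} + 3pq - p - 3.
  leading term p^{2}: subtract (-2)·g_3 from -2p^{2} + 2pq^{5} - 2pq^{4} - pq^{2} + 3pq - p - 3 → 2pq^{5} - 2pq^{4} + 2pq^{2} + 2pq + 2p + q^{2} + 2q + 3
  leading term pq^{5}: subtract (-3q^{3})·g_4 from 2pq^{5} - 2pq^{4} + 2pq^{2} + 2pq + 2p + q^{2} + 2q + 3 → pq^{4} + pq^{3} + 2pq^{2} + 2pq + 2p + q^{5} - 3q^{4} + q^{2} + 2q + 3
  leading term pq^{4}: subtract (2q^{2})·g_4 from pq^{4} + pq^{3} + 2pq^{2} + 2pq + 2p + q^{5} - 3q^{4} + q^{2} + 2q + 3 → -pq^{3} - pq^{2} + 2pq + 2p + q^{5} + q^{4} + 2q^{3} + q^{2} + 2q + 3
  leading term pq^{3}: subtract (-2q)·g_4 from -pq^{3} - pq^{2} + 2pq + 2p + q^{5} + q^{4} + 2q^{3} + q^{2} + 2q + 3 → pq^{2} - 2pq + 2p + q^{5} + q^{4} - 2q^{3} - q^{2} + 2q + 3
  leading term pq^{2}: subtract (2)·g_4 from pq^{2} - 2pq + 2p + q^{5} + q^{4} - 2q^{3} - q^{2} + 2q + 3 → 3pq - p + q^{5} + q^{4} - 2q^{3} + 3q^{2} - 3q + 3
  leading term pq: subtract (1)·g_5 from 3pq - p + q^{5} + q^{4} - 2q^{3} + 3q^{2} - 3q + 3 → -p + q^{5} + q^{4} + q^{3} + q^{2} - q
  leading term p: subtract (3)·g_6 from -p + q^{5} + q^{4} + q^{3} + q^{2} - q → q^{5} - q^{4} + 3q^{3} + q^{2} - 3
  leading term q^{5}: no divisor's leading term divides it; move q^{5} to the remainder.
  leading term q^{4}: no divisor's leading term divides it; move -q^{4} to the remainder.
  leading term q^{3}: no divisor's leading term divides it; move 3q^{3} to the remainder.
  leading term q^{2}: no divisor's leading term divides it; move q^{2} to the remainder.
  leading term 1: no divisor's leading term divides it; move -3 to the remainder.
  remainder q^{5} - q^{4} + 3q^{3} + q^{2} - 3 ≠ 0; add g_7 = q^{5} - q^{4} + 3q^{3} + q^{2} - 3 to the basis.

The other S-polynomials (S(f_1,g_4), S(f_2,g_4), S(f_1,g_5), S(f_2,g_5), S(g_3,g_5), S(g_4,g_5), S(f_1,g_6), S(g_3,g_6), S(g_4,g_6), S(g_5,g_6), S(f_1,g_7), S(f_2,g_7), S(g_3,g_7), S(g_4,g_7), S(g_5,g_7), S(g_6,g_7)) all reduce to 0 modulo the current basis, so we have a Gröbner basis.
Inter-reduce: drop elements whose leading term is divisible by another's, tail-reduce, and make monic.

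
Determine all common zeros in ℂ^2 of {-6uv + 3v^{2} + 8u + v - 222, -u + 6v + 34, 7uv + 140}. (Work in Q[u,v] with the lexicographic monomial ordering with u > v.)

{(4, -5)}

Compute a lex Gröbner basis by Buchberger's algorithm.
f_1 = -6uv + 8u + 3v^{2} + v - 222, LT = uv.
f_2 = -u + 6v + 34, LT = u.
f_3 = 7uv + 140, LT = uv.

S(f_1,f_2): lcm = uv. S = -\tfrac{4}{3}u + \tfrac{11}{2}v^{2} + \tfrac{203}{6}v + 37.
  leading term u: subtract (\tfrac{4}{3})·f_2 from -\tfrac{4}{3}u + \tfrac{11}{2}v^{2} + \tfrac{203}{6}v + 37 → \tfrac{11}{2}v^{2} + \tfrac{155}{6}v - \tfrac{25}{3}
  leading term v^{2}: no divisor's leading term divides it; move \tfrac{11}{2}v^{2} to the remainder.
  leading term v: no divisor's leading term divides it; move \tfrac{155}{6}v to the remainder.
  leading term 1: no divisor's leading term divides it; move -\tfrac{25}{3} to the remainder.
  remainder \tfrac{11}{2}v^{2} + \tfrac{155}{6}v - \tfrac{25}{3} ≠ 0; add h_4 = \tfrac{11}{2}v^{2} + \tfrac{155}{6}v - \tfrac{25}{3} to the basis.

S(f_1,f_3): lcm = uv. S = -\tfrac{4}{3}u - \tfrac{1}{2}v^{2} - \tfrac{1}{6}v + 17.
  leading term u: subtract (\tfrac{4}{3})·f_2 from -\tfrac{4}{3}u - \tfrac{1}{2}v^{2} - \tfrac{1}{6}v + 17 → -\tfrac{1}{2}v^{2} - \tfrac{49}{6}v - \tfrac{85}{3}
  leading term v^{2}: subtract (-\tfrac{1}{11})·h_4 from -\tfrac{1}{2}v^{2} - \tfrac{49}{6}v - \tfrac{85}{3} → -\tfrac{64}{11}v - \tfrac{320}{11}
  leading term v: no divisor's leading term divides it; move -\tfrac{64}{11}v to the remainder.
  leading term 1: no divisor's leading term divides it; move -\tfrac{320}{11} to the remainder.
  remainder -\tfrac{64}{11}v - \tfrac{320}{11} ≠ 0; add h_5 = -\tfrac{64}{11}v - \tfrac{320}{11} to the basis.

The other S-polynomials (S(f_2,f_3), S(f_1,h_4), S(f_2,h_4), S(f_3,h_4), S(f_1,h_5), S(f_2,h_5), S(f_3,h_5), S(h_4,h_5)) all reduce to 0 modulo the current basis, so we have a Gröbner basis.
Inter-reduce: drop elements whose leading term is divisible by another's, tail-reduce, and make monic.
Reduced Gröbner basis: {u - 4, v + 5}.

The lex basis is triangular: the last element involves only v. Solving v + 5 = 0 gives v ∈ {-5}; substituting each value into the earlier elements determines the remaining variables.
  v = -5: the earlier basis element becomes u - 4 = 0, giving u = 4 — point (4, -5).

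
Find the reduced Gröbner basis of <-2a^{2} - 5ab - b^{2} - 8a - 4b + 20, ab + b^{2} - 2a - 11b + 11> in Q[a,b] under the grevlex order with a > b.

f_1 = -2a^{2} - 5ab - b^{2} - 8a - 4b + 20, LT = a^{2}.
f_2 = ab + b^{2} - 2a - 11b + 11, LT = ab.

S(f_1,f_2): lcm = a^{2}b. S = \tfrac{3}{2}ab^{2} + \tfrac{1}{2}b^{3} + 2a^{2} + 15ab + 2b^{2} - 11a - 10b.
  reduce S modulo (f_1, f_2):
  remainder -b^{3} + \tfrac{9}{2}b^{2} + 7a + \tfrac{225}{2}b - 123 ≠ 0; add g_3 = -b^{3} + \tfrac{9}{2}b^{2} + 7a + \tfrac{225}{2}b - 123 to the basis.

The other S-polynomials (S(f_1,g_3), S(f_2,g_3)) all reduce to 0 modulo the current basis, so we have a Gröbner basis.

G = {b^{3} - \tfrac{9}{2}b^{2} - 7a - \tfrac{225}{2}b + 123, a^{2} - 2b^{2} + 9a + \tfrac{59}{2}b - \tfrac{75}{2}, ab + b^{2} - 2a - 11b + 11}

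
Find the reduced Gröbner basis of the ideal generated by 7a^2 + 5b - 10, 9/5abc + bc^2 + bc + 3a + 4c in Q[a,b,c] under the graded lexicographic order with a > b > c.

G = {bc^3 + 81/35b^2c + 2bc^2 - 21/5ac - 127/35bc + 4c^2 + 3a + 27/7b + 4c - 54/7, abc + 5/9bc^2 + 5/9bc + 5/3a + 20/9c, a^2 + 5/7b - 10/7}

f_1 = 7a^2 + 5b - 10, LT = a^2.
f_2 = 9/5abc + bc^2 + bc + 3a + 4c, LT = abc.

S(f_1,f_2): lcm = a^2bc. S = -5/9abc^2 - 5/9abc + 5/7b^2c - 5/3a^2 - 20/9ac - 10/7bc.
  reduce S modulo (f_1, f_2):
  remainder 25/81bc^3 + 5/7b^2c + 50/81bc^2 - 35/27ac - 635/567bc + 100/81c^2 + 25/27a + 25/21b + 100/81c - 50/21 ≠ 0; add g_3 = 25/81bc^3 + 5/7b^2c + 50/81bc^2 - 35/27ac - 635/567bc + 100/81c^2 + 25/27a + 25/21b + 100/81c - 50/21 to the basis.

The other S-polynomials (S(f_1,g_3), S(f_2,g_3)) all reduce to 0 modulo the current basis, so we have a Gröbner basis.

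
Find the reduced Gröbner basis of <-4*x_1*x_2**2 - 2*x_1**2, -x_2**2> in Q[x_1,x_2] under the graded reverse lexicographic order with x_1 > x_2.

f_1 = -4*x_1*x_2**2 - 2*x_1**2, LT = x_1*x_2**2.
f_2 = -x_2**2, LT = x_2**2.

S(f_1,f_2): lcm = x_1*x_2**2. S = 1/2*x_1**2.
  leading term x_1**2: no divisor's leading term divides it; move 1/2*x_1**2 to the remainder.
  remainder 1/2*x_1**2 ≠ 0; add g_3 = 1/2*x_1**2 to the basis.

The other S-polynomials (S(f_1,g_3), S(f_2,g_3)) all reduce to 0 modulo the current basis, so we have a Gröbner basis.
Inter-reduce: drop elements whose leading term is divisible by another's, tail-reduce, and make monic.

G = {x_1**2, x_2**2}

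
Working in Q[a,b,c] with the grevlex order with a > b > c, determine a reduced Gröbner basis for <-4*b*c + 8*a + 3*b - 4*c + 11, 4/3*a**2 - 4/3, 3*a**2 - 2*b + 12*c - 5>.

G = {a**2 - 1, c**2 - 1/3*a - 3/4*c - 1/3, b - 6*c + 1}

The reduced Gröbner basis is the canonical form of the ideal for this ordering.

f_1 = -4*b*c + 8*a + 3*b - 4*c + 11, LT = b*c.
f_2 = 4/3*a**2 - 4/3, LT = a**2.
f_3 = 3*a**2 - 2*b + 12*c - 5, LT = a**2.

S(f_2,f_3): lcm = a**2. S = 2/3*b - 4*c + 2/3.
  leading term b: no divisor's leading term divides it; move 2/3*b to the remainder.
  leading term c: no divisor's leading term divides it; move -4*c to the remainder.
  leading term 1: no divisor's leading term divides it; move 2/3 to the remainder.
  remainder 2/3*b - 4*c + 2/3 ≠ 0; add g_4 = 2/3*b - 4*c + 2/3 to the basis.

S(f_1,g_4): lcm = b*c. S = 6*c**2 - 2*a - 3/4*b - 11/4.
  leading term c**2: no divisor's leading term divides it; move 6*c**2 to the remainder.
  leading term a: no divisor's leading term divides it; move -2*a to the remainder.
  leading term b: subtract (-9/8)·g_4 from -3/4*b - 11/4 → -9/2*c - 2
  leading term c: no divisor's leading term divides it; move -9/2*c to the remainder.
  leading term 1: no divisor's leading term divides it; move -2 to the remainder.
  remainder 6*c**2 - 2*a - 9/2*c - 2 ≠ 0; add g_5 = 6*c**2 - 2*a - 9/2*c - 2 to the basis.

The other S-polynomials (S(f_1,f_2), S(f_1,f_3), S(f_2,g_4), S(f_3,g_4), S(f_1,g_5), S(f_2,g_5), S(f_3,g_5), S(g_4,g_5)) all reduce to 0 modulo the current basis, so we have a Gröbner basis.
Inter-reduce: drop elements whose leading term is divisible by another's, tail-reduce, and make monic.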